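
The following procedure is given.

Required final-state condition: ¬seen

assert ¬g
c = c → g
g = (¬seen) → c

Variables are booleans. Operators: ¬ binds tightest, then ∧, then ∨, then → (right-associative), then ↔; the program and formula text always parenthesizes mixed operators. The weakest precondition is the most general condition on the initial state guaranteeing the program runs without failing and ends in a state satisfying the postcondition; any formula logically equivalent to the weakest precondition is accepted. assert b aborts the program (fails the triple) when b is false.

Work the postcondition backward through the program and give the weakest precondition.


Working backward. After the program, ¬seen must hold.
Before g := (¬seen) → c: ¬seen
Before c := c → g: ¬seen
Before assert ¬g: (¬g) ∧ (¬seen)
Answer: WP = (¬g) ∧ (¬seen)


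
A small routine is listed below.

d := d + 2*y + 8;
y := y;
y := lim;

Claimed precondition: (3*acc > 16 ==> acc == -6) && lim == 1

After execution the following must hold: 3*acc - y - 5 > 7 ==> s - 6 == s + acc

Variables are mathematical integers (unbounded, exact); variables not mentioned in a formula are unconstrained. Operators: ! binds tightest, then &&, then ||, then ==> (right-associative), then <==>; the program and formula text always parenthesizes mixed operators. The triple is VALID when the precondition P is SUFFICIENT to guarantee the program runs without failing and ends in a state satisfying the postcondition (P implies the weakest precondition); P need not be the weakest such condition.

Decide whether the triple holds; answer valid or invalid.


Working backward. After the program, the postcondition 3*acc - y - 5 > 7 ==> s - 6 == s + acc must hold; in canonical form it is 3*acc > y + 12 ==> acc == -6.
Before y := lim: 3*acc > lim + 12 ==> acc == -6
Before y := y: 3*acc > lim + 12 ==> acc == -6
Before d := d + 2*y + 8: 3*acc > lim + 12 ==> acc == -6
The weakest precondition is 3*acc > lim + 12 ==> acc == -6.
Check whether (3*acc > 16 ==> acc == -6) && lim == 1 implies it.
Countermodel: at the initial state acc = 5, lim = 1, the precondition holds but the weakest precondition fails.
Answer: invalid


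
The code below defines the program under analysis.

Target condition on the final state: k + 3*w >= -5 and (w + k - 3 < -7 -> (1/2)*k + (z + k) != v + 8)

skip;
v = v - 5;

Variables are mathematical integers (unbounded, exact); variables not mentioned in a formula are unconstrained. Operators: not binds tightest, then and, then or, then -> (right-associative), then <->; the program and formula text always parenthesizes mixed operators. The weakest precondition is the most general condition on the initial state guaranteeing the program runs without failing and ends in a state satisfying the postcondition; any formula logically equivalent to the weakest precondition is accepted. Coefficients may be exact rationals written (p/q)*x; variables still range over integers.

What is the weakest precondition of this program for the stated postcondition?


Working backward. After the program, the postcondition k + 3*w >= -5 and (w + k - 3 < -7 -> (1/2)*k + (z + k) != v + 8) must hold; in canonical form it is k + 3*w >= -5 and (k + w < -4 -> (3/2)*k + z != v + 8).
Before v := v - 5: k + 3*w >= -5 and (k + w < -4 -> (3/2)*k + z != v + 3)
Before skip: k + 3*w >= -5 and (k + w < -4 -> (3/2)*k + z != v + 3)
Answer: WP = k + 3*w >= -5 and (k + w < -4 -> (3/2)*k + z != v + 3)


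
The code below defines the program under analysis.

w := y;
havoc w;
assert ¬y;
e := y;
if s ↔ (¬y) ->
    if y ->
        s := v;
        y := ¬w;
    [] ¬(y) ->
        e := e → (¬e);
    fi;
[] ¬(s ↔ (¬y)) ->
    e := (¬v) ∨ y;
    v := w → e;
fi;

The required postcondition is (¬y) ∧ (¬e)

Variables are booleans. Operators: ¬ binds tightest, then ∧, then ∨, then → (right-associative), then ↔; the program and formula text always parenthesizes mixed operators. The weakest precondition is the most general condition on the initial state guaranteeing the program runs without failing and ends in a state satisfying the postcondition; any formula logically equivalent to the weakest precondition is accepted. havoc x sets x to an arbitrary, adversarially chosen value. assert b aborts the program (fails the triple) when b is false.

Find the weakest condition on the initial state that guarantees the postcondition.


Working backward. After the program, (¬y) ∧ (¬e) must hold.
Then branch requires (y → (w ∧ (¬e))) ∧ ((¬y) → ((¬y) ∧ (¬(e → (¬e))))); else branch requires (¬y) ∧ (¬((¬v) ∨ y)).
Before the if: ((s ↔ (¬y)) → ((y → (w ∧ (¬e))) ∧ ((¬y) → ((¬y) ∧ (¬(e → (¬e))))))) ∧ ((¬(s ↔ (¬y))) → ((¬y) ∧ (¬((¬v) ∨ y))))
Before e := y: ((s ↔ (¬y)) → ((y → (w ∧ (¬y))) ∧ ((¬y) → ((¬y) ∧ (¬(y → (¬y))))))) ∧ ((¬(s ↔ (¬y))) → ((¬y) ∧ (¬((¬v) ∨ y))))
Before assert ¬y: (¬y) ∧ ((s ↔ (¬y)) → ((y → (w ∧ (¬y))) ∧ ((¬y) → ((¬y) ∧ (¬(y → (¬y))))))) ∧ ((¬(s ↔ (¬y))) → ((¬y) ∧ (¬((¬v) ∨ y))))
Before havoc w: (¬y) ∧ ((s ↔ (¬y)) → ((y → (¬y)) ∧ ((¬y) → ((¬y) ∧ (¬(y → (¬y))))))) ∧ ((¬(s ↔ (¬y))) → ((¬y) ∧ (¬((¬v) ∨ y)))) ∧ ((s ↔ (¬y)) → ((¬y) ∧ ((¬y) → ((¬y) ∧ (¬(y → (¬y)))))))
Before w := y: (¬y) ∧ ((s ↔ (¬y)) → ((y → (¬y)) ∧ ((¬y) → ((¬y) ∧ (¬(y → (¬y))))))) ∧ ((¬(s ↔ (¬y))) → ((¬y) ∧ (¬((¬v) ∨ y)))) ∧ ((s ↔ (¬y)) → ((¬y) ∧ ((¬y) → ((¬y) ∧ (¬(y → (¬y)))))))
Answer: WP = (¬y) ∧ ((s ↔ (¬y)) → ((y → (¬y)) ∧ ((¬y) → ((¬y) ∧ (¬(y → (¬y))))))) ∧ ((¬(s ↔ (¬y))) → ((¬y) ∧ (¬((¬v) ∨ y)))) ∧ ((s ↔ (¬y)) → ((¬y) ∧ ((¬y) → ((¬y) ∧ (¬(y → (¬y)))))))


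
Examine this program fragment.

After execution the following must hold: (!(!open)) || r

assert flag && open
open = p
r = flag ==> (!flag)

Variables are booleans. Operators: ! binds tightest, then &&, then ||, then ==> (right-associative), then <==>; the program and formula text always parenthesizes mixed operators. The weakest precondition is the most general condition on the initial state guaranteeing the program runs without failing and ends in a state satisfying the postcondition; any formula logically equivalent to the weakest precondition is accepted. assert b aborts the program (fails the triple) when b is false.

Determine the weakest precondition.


Working backward. After the program, the postcondition (!(!open)) || r must hold; in canonical form it is open || r.
Before r := flag ==> (!flag): open || (flag ==> (!flag))
Before open := p: p || (flag ==> (!flag))
Before assert flag && open: flag && open && (p || (flag ==> (!flag)))
Answer: WP = flag && open && (p || (flag ==> (!flag)))


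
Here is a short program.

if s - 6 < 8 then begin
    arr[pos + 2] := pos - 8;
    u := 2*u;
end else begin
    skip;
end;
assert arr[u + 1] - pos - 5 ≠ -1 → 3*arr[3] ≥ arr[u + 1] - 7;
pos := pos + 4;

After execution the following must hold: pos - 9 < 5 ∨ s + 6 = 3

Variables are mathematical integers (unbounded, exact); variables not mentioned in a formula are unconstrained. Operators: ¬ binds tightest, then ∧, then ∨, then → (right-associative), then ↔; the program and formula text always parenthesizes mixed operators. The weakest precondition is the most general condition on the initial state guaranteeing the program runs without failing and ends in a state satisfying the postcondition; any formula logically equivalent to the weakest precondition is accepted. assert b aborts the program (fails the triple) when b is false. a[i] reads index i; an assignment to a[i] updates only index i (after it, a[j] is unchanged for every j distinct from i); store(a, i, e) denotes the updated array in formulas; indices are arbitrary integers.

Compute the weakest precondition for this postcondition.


Working backward. After the program, the postcondition pos - 9 < 5 ∨ s + 6 = 3 must hold; in canonical form it is pos < 14 ∨ s = -3.
Before pos := pos + 4: pos < 10 ∨ s = -3
Before assert arr[u + 1] - pos - 5 ≠ -1 → 3*arr[3] ≥ arr[u + 1] - 7: (arr[u + 1] ≠ pos + 4 → 3*arr[3] ≥ arr[u + 1] - 7) ∧ (pos < 10 ∨ s = -3)
Then branch requires (store(arr, pos + 2, pos - 8)[2*u + 1] ≠ pos + 4 → 3*store(arr, pos + 2, pos - 8)[3] ≥ store(arr, pos + 2, pos - 8)[2*u + 1] - 7) ∧ (pos < 10 ∨ s = -3); else branch requires (arr[u + 1] ≠ pos + 4 → 3*arr[3] ≥ arr[u + 1] - 7) ∧ (pos < 10 ∨ s = -3).
Before the if: (s < 14 → ((store(arr, pos + 2, pos - 8)[2*u + 1] ≠ pos + 4 → 3*store(arr, pos + 2, pos - 8)[3] ≥ store(arr, pos + 2, pos - 8)[2*u + 1] - 7) ∧ (pos < 10 ∨ s = -3))) ∧ ((¬(s < 14)) → ((arr[u + 1] ≠ pos + 4 → 3*arr[3] ≥ arr[u + 1] - 7) ∧ (pos < 10 ∨ s = -3)))
Answer: WP = (s < 14 → ((store(arr, pos + 2, pos - 8)[2*u + 1] ≠ pos + 4 → 3*store(arr, pos + 2, pos - 8)[3] ≥ store(arr, pos + 2, pos - 8)[2*u + 1] - 7) ∧ (pos < 10 ∨ s = -3))) ∧ ((¬(s < 14)) → ((arr[u + 1] ≠ pos + 4 → 3*arr[3] ≥ arr[u + 1] - 7) ∧ (pos < 10 ∨ s = -3)))


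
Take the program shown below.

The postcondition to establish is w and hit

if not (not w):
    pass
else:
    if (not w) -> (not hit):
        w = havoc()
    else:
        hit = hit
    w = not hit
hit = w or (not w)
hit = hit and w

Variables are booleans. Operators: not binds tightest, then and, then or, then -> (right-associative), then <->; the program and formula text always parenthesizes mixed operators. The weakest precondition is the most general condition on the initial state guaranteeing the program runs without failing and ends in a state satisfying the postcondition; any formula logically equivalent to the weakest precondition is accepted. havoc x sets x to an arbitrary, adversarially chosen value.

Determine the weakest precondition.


Working backward. After the program, w and hit must hold.
Before hit := hit and w: w and hit
Before hit := w or (not w): w
Then branch requires w; else branch requires (((not w) -> (not hit)) -> (not hit)) and ((not ((not w) -> (not hit))) -> (not hit)).
Before the if: (not w) -> ((((not w) -> (not hit)) -> (not hit)) and ((not ((not w) -> (not hit))) -> (not hit)))
Answer: WP = (not w) -> ((((not w) -> (not hit)) -> (not hit)) and ((not ((not w) -> (not hit))) -> (not hit)))


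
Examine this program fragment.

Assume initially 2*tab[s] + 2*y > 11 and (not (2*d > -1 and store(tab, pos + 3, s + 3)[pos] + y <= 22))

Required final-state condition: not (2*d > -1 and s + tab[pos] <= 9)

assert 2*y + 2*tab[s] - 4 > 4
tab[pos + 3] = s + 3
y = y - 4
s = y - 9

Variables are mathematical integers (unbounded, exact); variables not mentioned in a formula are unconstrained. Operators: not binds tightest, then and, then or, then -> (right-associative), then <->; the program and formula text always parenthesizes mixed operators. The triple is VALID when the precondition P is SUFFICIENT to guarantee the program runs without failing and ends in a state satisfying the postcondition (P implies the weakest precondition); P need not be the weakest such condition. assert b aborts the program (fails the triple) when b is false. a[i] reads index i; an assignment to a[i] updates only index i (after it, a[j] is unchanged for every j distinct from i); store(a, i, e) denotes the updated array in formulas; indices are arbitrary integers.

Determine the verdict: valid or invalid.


Working backward. After the program, the postcondition not (2*d > -1 and s + tab[pos] <= 9) must hold; in canonical form it is not (2*d > -1 and tab[pos] + s <= 9).
Before s := y - 9: not (2*d > -1 and tab[pos] + y <= 18)
Before y := y - 4: not (2*d > -1 and tab[pos] + y <= 22)
Before tab[pos + 3] := s + 3: not (2*d > -1 and store(tab, pos + 3, s + 3)[pos] + y <= 22)
Before assert 2*y + 2*tab[s] - 4 > 4: 2*tab[s] + 2*y > 8 and (not (2*d > -1 and store(tab, pos + 3, s + 3)[pos] + y <= 22))
The weakest precondition is 2*tab[s] + 2*y > 8 and (not (2*d > -1 and store(tab, pos + 3, s + 3)[pos] + y <= 22)).
Check whether 2*tab[s] + 2*y > 11 and (not (2*d > -1 and store(tab, pos + 3, s + 3)[pos] + y <= 22)) implies it.
Every state satisfying the precondition satisfies the weakest precondition: the implication holds.
Answer: valid


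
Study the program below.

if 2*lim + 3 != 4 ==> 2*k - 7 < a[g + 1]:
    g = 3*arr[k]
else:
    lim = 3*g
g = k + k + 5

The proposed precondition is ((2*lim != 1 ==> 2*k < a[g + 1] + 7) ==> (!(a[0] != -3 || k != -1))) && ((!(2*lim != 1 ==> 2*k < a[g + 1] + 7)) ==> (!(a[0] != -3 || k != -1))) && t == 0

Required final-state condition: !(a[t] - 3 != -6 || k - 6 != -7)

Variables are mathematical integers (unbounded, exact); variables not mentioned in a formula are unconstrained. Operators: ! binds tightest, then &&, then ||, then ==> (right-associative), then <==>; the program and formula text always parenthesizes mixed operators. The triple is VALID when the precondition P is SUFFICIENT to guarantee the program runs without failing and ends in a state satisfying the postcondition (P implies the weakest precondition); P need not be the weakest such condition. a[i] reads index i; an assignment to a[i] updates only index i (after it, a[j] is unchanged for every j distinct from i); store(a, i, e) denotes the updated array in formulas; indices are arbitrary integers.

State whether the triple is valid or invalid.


Working backward. After the program, the postcondition !(a[t] - 3 != -6 || k - 6 != -7) must hold; in canonical form it is !(a[t] != -3 || k != -1).
Before g := k + k + 5: !(a[t] != -3 || k != -1)
Then branch requires !(a[t] != -3 || k != -1); else branch requires !(a[t] != -3 || k != -1).
Before the if: ((2*lim != 1 ==> 2*k < a[g + 1] + 7) ==> (!(a[t] != -3 || k != -1))) && ((!(2*lim != 1 ==> 2*k < a[g + 1] + 7)) ==> (!(a[t] != -3 || k != -1)))
The weakest precondition is ((2*lim != 1 ==> 2*k < a[g + 1] + 7) ==> (!(a[t] != -3 || k != -1))) && ((!(2*lim != 1 ==> 2*k < a[g + 1] + 7)) ==> (!(a[t] != -3 || k != -1))).
Check whether ((2*lim != 1 ==> 2*k < a[g + 1] + 7) ==> (!(a[0] != -3 || k != -1))) && ((!(2*lim != 1 ==> 2*k < a[g + 1] + 7)) ==> (!(a[0] != -3 || k != -1))) && t == 0 implies it.
Every state satisfying the precondition satisfies the weakest precondition: the implication holds.
Answer: valid


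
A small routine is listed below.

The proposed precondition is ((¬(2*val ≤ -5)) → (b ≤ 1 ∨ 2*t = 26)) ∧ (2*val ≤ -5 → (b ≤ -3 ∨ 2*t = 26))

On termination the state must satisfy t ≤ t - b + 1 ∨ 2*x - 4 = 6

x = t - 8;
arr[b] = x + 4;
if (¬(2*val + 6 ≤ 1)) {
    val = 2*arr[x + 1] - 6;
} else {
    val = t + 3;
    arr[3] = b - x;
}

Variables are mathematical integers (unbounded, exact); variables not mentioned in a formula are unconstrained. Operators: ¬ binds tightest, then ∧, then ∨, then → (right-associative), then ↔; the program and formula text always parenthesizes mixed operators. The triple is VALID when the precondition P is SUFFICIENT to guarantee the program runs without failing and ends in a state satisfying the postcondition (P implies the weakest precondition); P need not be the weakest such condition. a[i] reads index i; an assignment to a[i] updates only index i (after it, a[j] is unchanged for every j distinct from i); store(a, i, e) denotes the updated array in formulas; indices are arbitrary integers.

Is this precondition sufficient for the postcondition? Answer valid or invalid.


Working backward. After the program, the postcondition t ≤ t - b + 1 ∨ 2*x - 4 = 6 must hold; in canonical form it is b ≤ 1 ∨ 2*x = 10.
Then branch requires b ≤ 1 ∨ 2*x = 10; else branch requires b ≤ 1 ∨ 2*x = 10.
Before the if: ((¬(2*val ≤ -5)) → (b ≤ 1 ∨ 2*x = 10)) ∧ (2*val ≤ -5 → (b ≤ 1 ∨ 2*x = 10))
Before arr[b] := x + 4: ((¬(2*val ≤ -5)) → (b ≤ 1 ∨ 2*x = 10)) ∧ (2*val ≤ -5 → (b ≤ 1 ∨ 2*x = 10))
Before x := t - 8: ((¬(2*val ≤ -5)) → (b ≤ 1 ∨ 2*t = 26)) ∧ (2*val ≤ -5 → (b ≤ 1 ∨ 2*t = 26))
The weakest precondition is ((¬(2*val ≤ -5)) → (b ≤ 1 ∨ 2*t = 26)) ∧ (2*val ≤ -5 → (b ≤ 1 ∨ 2*t = 26)).
Check whether ((¬(2*val ≤ -5)) → (b ≤ 1 ∨ 2*t = 26)) ∧ (2*val ≤ -5 → (b ≤ -3 ∨ 2*t = 26)) implies it.
Every state satisfying the precondition satisfies the weakest precondition: the implication holds.
Answer: valid


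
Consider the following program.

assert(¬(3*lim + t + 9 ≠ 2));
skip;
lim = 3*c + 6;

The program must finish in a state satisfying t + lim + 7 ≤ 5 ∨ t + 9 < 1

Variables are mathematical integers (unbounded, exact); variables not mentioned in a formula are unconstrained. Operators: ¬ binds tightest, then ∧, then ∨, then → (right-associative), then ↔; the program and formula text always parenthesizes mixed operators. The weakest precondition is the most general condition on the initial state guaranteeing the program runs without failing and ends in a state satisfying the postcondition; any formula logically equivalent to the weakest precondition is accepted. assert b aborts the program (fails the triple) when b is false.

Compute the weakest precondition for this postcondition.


Working backward. After the program, the postcondition t + lim + 7 ≤ 5 ∨ t + 9 < 1 must hold; in canonical form it is lim + t ≤ -2 ∨ t < -8.
Before lim := 3*c + 6: 3*c + t ≤ -8 ∨ t < -8
Before skip: 3*c + t ≤ -8 ∨ t < -8
Before assert ¬(3*lim + t + 9 ≠ 2): (¬(3*lim + t ≠ -7)) ∧ (3*c + t ≤ -8 ∨ t < -8)
Answer: WP = (¬(3*lim + t ≠ -7)) ∧ (3*c + t ≤ -8 ∨ t < -8)


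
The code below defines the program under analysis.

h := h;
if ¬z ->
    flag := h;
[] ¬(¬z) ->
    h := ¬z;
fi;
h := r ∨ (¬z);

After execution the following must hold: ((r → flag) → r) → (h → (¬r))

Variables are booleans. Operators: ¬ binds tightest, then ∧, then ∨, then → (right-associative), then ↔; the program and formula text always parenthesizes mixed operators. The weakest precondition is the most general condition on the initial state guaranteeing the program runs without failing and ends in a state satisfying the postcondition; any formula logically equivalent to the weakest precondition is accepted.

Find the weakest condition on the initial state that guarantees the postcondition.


Working backward. After the program, ((r → flag) → r) → (h → (¬r)) must hold.
Before h := r ∨ (¬z): ((r → flag) → r) → ((r ∨ (¬z)) → (¬r))
Then branch requires ((r → h) → r) → ((r ∨ (¬z)) → (¬r)); else branch requires ((r → flag) → r) → ((r ∨ (¬z)) → (¬r)).
Before the if: ((¬z) → (((r → h) → r) → ((r ∨ (¬z)) → (¬r)))) ∧ (z → (((r → flag) → r) → ((r ∨ (¬z)) → (¬r))))
Before h := h: ((¬z) → (((r → h) → r) → ((r ∨ (¬z)) → (¬r)))) ∧ (z → (((r → flag) → r) → ((r ∨ (¬z)) → (¬r))))
Answer: WP = ((¬z) → (((r → h) → r) → ((r ∨ (¬z)) → (¬r)))) ∧ (z → (((r → flag) → r) → ((r ∨ (¬z)) → (¬r))))


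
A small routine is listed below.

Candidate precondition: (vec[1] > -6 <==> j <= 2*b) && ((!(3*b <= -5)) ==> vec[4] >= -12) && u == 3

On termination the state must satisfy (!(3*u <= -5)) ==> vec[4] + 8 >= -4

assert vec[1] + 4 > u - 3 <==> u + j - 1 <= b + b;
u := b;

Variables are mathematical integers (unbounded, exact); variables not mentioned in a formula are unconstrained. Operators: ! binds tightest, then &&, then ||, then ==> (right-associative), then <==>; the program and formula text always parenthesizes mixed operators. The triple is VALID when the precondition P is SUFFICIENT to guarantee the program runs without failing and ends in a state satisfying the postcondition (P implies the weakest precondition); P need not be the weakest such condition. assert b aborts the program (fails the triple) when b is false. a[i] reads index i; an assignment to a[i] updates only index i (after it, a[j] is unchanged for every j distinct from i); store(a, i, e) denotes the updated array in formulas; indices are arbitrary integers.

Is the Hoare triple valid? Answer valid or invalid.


Working backward. After the program, the postcondition (!(3*u <= -5)) ==> vec[4] + 8 >= -4 must hold; in canonical form it is (!(3*u <= -5)) ==> vec[4] >= -12.
Before u := b: (!(3*b <= -5)) ==> vec[4] >= -12
Before assert vec[1] + 4 > u - 3 <==> u + j - 1 <= b + b: (vec[1] > u - 7 <==> j + u <= 2*b + 1) && ((!(3*b <= -5)) ==> vec[4] >= -12)
The weakest precondition is (vec[1] > u - 7 <==> j + u <= 2*b + 1) && ((!(3*b <= -5)) ==> vec[4] >= -12).
Check whether (vec[1] > -6 <==> j <= 2*b) && ((!(3*b <= -5)) ==> vec[4] >= -12) && u == 3 implies it.
Countermodel: at the initial state b = -2, j = -4, u = 3, vec = {[1] = 0, [4] = 0, elsewhere 0}, the precondition holds but the weakest precondition fails.
Answer: invalid


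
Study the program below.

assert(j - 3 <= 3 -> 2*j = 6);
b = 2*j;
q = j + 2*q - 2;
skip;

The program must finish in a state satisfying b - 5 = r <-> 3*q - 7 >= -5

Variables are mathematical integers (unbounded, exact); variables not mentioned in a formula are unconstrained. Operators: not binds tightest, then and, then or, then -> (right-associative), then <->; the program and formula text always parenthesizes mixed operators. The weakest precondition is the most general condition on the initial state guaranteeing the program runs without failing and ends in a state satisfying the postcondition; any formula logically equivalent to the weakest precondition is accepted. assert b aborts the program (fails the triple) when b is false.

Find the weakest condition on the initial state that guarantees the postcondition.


Working backward. After the program, the postcondition b - 5 = r <-> 3*q - 7 >= -5 must hold; in canonical form it is b = r + 5 <-> 3*q >= 2.
Before skip: b = r + 5 <-> 3*q >= 2
Before q := j + 2*q - 2: b = r + 5 <-> 3*j + 6*q >= 8
Before b := 2*j: 2*j = r + 5 <-> 3*j + 6*q >= 8
Before assert j - 3 <= 3 -> 2*j = 6: (j <= 6 -> 2*j = 6) and (2*j = r + 5 <-> 3*j + 6*q >= 8)
Answer: WP = (j <= 6 -> 2*j = 6) and (2*j = r + 5 <-> 3*j + 6*q >= 8)


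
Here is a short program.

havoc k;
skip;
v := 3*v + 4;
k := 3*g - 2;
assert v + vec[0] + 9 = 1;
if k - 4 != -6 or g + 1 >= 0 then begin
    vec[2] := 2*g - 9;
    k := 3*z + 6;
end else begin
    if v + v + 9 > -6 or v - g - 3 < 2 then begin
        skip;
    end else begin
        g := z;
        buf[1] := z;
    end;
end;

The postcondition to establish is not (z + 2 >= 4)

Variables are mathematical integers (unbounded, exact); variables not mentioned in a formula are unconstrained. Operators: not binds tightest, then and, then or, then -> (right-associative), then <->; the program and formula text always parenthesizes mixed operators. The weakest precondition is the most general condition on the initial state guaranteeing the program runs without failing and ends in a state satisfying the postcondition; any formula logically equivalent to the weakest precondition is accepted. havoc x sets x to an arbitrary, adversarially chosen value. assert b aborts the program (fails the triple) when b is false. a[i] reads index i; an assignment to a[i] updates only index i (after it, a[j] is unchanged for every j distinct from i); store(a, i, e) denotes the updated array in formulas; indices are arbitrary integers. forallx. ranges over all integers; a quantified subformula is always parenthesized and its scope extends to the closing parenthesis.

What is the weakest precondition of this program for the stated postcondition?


Working backward. After the program, the postcondition not (z + 2 >= 4) must hold; in canonical form it is not (z >= 2).
Then branch requires not (z >= 2); else branch requires ((2*v > -15 or v < g + 5) -> (not (z >= 2))) and ((not (2*v > -15 or v < g + 5)) -> (not (z >= 2))).
Before the if: ((k != -2 or g >= -1) -> (not (z >= 2))) and ((not (k != -2 or g >= -1)) -> (((2*v > -15 or v < g + 5) -> (not (z >= 2))) and ((not (2*v > -15 or v < g + 5)) -> (not (z >= 2)))))
Before assert v + vec[0] + 9 = 1: vec[0] + v = -8 and ((k != -2 or g >= -1) -> (not (z >= 2))) and ((not (k != -2 or g >= -1)) -> (((2*v > -15 or v < g + 5) -> (not (z >= 2))) and ((not (2*v > -15 or v < g + 5)) -> (not (z >= 2)))))
Before k := 3*g - 2: vec[0] + v = -8 and ((3*g != 0 or g >= -1) -> (not (z >= 2))) and ((not (3*g != 0 or g >= -1)) -> (((2*v > -15 or v < g + 5) -> (not (z >= 2))) and ((not (2*v > -15 or v < g + 5)) -> (not (z >= 2)))))
Before v := 3*v + 4: vec[0] + 3*v = -12 and ((3*g != 0 or g >= -1) -> (not (z >= 2))) and ((not (3*g != 0 or g >= -1)) -> (((6*v > -23 or 3*v < g + 1) -> (not (z >= 2))) and ((not (6*v > -23 or 3*v < g + 1)) -> (not (z >= 2)))))
Before skip: vec[0] + 3*v = -12 and ((3*g != 0 or g >= -1) -> (not (z >= 2))) and ((not (3*g != 0 or g >= -1)) -> (((6*v > -23 or 3*v < g + 1) -> (not (z >= 2))) and ((not (6*v > -23 or 3*v < g + 1)) -> (not (z >= 2)))))
Before havoc k: vec[0] + 3*v = -12 and ((3*g != 0 or g >= -1) -> (not (z >= 2))) and ((not (3*g != 0 or g >= -1)) -> (((6*v > -23 or 3*v < g + 1) -> (not (z >= 2))) and ((not (6*v > -23 or 3*v < g + 1)) -> (not (z >= 2)))))
Answer: WP = vec[0] + 3*v = -12 and ((3*g != 0 or g >= -1) -> (not (z >= 2))) and ((not (3*g != 0 or g >= -1)) -> (((6*v > -23 or 3*v < g + 1) -> (not (z >= 2))) and ((not (6*v > -23 or 3*v < g + 1)) -> (not (z >= 2)))))


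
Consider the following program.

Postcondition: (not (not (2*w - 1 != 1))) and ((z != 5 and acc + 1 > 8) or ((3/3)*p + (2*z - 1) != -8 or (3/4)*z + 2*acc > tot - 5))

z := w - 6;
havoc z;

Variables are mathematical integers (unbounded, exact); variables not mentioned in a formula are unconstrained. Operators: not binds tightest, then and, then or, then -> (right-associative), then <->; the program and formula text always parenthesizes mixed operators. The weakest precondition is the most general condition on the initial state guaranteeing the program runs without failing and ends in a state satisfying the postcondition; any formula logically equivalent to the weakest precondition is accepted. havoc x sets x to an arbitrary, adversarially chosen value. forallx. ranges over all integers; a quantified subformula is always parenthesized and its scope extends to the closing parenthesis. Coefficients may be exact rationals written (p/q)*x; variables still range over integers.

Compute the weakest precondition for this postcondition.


Working backward. After the program, the postcondition (not (not (2*w - 1 != 1))) and ((z != 5 and acc + 1 > 8) or ((3/3)*p + (2*z - 1) != -8 or (3/4)*z + 2*acc > tot - 5)) must hold; in canonical form it is 2*w != 2 and ((z != 5 and acc > 7) or p + 2*z != -7 or 2*acc + (3/4)*z > tot - 5).
Before havoc z: forall z_1. (2*w != 2 and ((z_1 != 5 and acc > 7) or p + 2*z_1 != -7 or 2*acc + (3/4)*z_1 > tot - 5))
Before z := w - 6: forall z_1. (2*w != 2 and ((z_1 != 5 and acc > 7) or p + 2*z_1 != -7 or 2*acc + (3/4)*z_1 > tot - 5))
Answer: WP = forall z_1. (2*w != 2 and ((z_1 != 5 and acc > 7) or p + 2*z_1 != -7 or 2*acc + (3/4)*z_1 > tot - 5))


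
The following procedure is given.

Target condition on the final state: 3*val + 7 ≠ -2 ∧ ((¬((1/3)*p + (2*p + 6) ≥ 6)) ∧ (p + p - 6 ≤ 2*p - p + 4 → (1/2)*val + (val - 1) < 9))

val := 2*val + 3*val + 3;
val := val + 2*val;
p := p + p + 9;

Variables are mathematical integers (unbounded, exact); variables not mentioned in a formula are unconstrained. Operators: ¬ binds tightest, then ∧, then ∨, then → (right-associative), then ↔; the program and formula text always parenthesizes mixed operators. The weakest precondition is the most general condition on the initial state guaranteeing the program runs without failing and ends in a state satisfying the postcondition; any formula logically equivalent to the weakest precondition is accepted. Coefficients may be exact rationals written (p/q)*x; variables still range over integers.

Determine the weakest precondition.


Working backward. After the program, the postcondition 3*val + 7 ≠ -2 ∧ ((¬((1/3)*p + (2*p + 6) ≥ 6)) ∧ (p + p - 6 ≤ 2*p - p + 4 → (1/2)*val + (val - 1) < 9)) must hold; in canonical form it is 3*val ≠ -9 ∧ (¬((7/3)*p ≥ 0)) ∧ (p ≤ 10 → (3/2)*val < 10).
Before p := p + p + 9: 3*val ≠ -9 ∧ (¬((14/3)*p ≥ -21)) ∧ (2*p ≤ 1 → (3/2)*val < 10)
Before val := val + 2*val: 9*val ≠ -9 ∧ (¬((14/3)*p ≥ -21)) ∧ (2*p ≤ 1 → (9/2)*val < 10)
Before val := 2*val + 3*val + 3: 45*val ≠ -36 ∧ (¬((14/3)*p ≥ -21)) ∧ (2*p ≤ 1 → (45/2)*val < -7/2)
Answer: WP = 45*val ≠ -36 ∧ (¬((14/3)*p ≥ -21)) ∧ (2*p ≤ 1 → (45/2)*val < -7/2)


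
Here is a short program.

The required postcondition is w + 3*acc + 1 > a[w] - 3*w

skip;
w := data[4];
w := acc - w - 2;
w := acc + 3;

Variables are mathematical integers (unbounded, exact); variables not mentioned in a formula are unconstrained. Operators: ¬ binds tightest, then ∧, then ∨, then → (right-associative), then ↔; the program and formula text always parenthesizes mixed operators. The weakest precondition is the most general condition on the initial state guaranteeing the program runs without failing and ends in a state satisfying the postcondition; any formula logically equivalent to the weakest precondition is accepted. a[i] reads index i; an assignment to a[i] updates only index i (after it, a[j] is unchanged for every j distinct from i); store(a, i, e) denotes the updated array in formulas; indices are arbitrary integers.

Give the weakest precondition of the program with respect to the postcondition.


Working backward. After the program, the postcondition w + 3*acc + 1 > a[w] - 3*w must hold; in canonical form it is 3*acc + 4*w > a[w] - 1.
Before w := acc + 3: 7*acc > a[acc + 3] - 13
Before w := acc - w - 2: 7*acc > a[acc + 3] - 13
Before w := data[4]: 7*acc > a[acc + 3] - 13
Before skip: 7*acc > a[acc + 3] - 13
Answer: WP = 7*acc > a[acc + 3] - 13


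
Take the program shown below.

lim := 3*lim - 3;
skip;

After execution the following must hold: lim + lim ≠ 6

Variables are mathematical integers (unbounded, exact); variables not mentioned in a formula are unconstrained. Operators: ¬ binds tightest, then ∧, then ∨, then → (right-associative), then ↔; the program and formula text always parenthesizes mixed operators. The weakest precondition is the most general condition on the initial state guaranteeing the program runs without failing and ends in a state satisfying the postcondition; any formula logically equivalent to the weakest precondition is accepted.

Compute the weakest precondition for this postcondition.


Working backward. After the program, the postcondition lim + lim ≠ 6 must hold; in canonical form it is 2*lim ≠ 6.
Before skip: 2*lim ≠ 6
Before lim := 3*lim - 3: 6*lim ≠ 12
Answer: WP = 6*lim ≠ 12


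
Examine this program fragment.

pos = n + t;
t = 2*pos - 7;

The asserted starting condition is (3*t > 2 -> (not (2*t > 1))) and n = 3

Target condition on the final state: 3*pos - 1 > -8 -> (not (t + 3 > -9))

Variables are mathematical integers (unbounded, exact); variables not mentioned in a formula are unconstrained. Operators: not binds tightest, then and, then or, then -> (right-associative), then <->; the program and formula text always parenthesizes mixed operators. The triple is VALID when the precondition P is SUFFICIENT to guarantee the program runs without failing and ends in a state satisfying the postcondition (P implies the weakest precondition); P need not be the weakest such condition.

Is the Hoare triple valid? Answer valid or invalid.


Working backward. After the program, the postcondition 3*pos - 1 > -8 -> (not (t + 3 > -9)) must hold; in canonical form it is 3*pos > -7 -> (not (t > -12)).
Before t := 2*pos - 7: 3*pos > -7 -> (not (2*pos > -5))
Before pos := n + t: 3*n + 3*t > -7 -> (not (2*n + 2*t > -5))
The weakest precondition is 3*n + 3*t > -7 -> (not (2*n + 2*t > -5)).
Check whether (3*t > 2 -> (not (2*t > 1))) and n = 3 implies it.
Countermodel: at the initial state n = 3, t = -5, the precondition holds but the weakest precondition fails.
Answer: invalid


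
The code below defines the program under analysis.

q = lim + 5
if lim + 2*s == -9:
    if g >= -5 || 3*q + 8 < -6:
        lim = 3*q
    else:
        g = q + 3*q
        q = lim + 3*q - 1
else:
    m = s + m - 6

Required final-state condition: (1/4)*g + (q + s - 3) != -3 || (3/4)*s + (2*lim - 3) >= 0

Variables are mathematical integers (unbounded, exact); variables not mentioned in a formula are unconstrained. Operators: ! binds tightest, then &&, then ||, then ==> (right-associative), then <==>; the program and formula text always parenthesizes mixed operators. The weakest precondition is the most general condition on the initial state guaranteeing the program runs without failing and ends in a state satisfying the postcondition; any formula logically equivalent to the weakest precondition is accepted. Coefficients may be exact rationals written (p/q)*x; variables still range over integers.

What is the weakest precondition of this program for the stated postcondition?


Working backward. After the program, the postcondition (1/4)*g + (q + s - 3) != -3 || (3/4)*s + (2*lim - 3) >= 0 must hold; in canonical form it is (1/4)*g + q + s != 0 || 2*lim + (3/4)*s >= 3.
Then branch requires ((g >= -5 || 3*q < -14) ==> ((1/4)*g + q + s != 0 || 6*q + (3/4)*s >= 3)) && ((!(g >= -5 || 3*q < -14)) ==> (lim + 4*q + s != 1 || 2*lim + (3/4)*s >= 3)); else branch requires (1/4)*g + q + s != 0 || 2*lim + (3/4)*s >= 3.
Before the if: (lim + 2*s == -9 ==> (((g >= -5 || 3*q < -14) ==> ((1/4)*g + q + s != 0 || 6*q + (3/4)*s >= 3)) && ((!(g >= -5 || 3*q < -14)) ==> (lim + 4*q + s != 1 || 2*lim + (3/4)*s >= 3)))) && ((!(lim + 2*s == -9)) ==> ((1/4)*g + q + s != 0 || 2*lim + (3/4)*s >= 3))
Before q := lim + 5: (lim + 2*s == -9 ==> (((g >= -5 || 3*lim < -29) ==> ((1/4)*g + lim + s != -5 || 6*lim + (3/4)*s >= -27)) && ((!(g >= -5 || 3*lim < -29)) ==> (5*lim + s != -19 || 2*lim + (3/4)*s >= 3)))) && ((!(lim + 2*s == -9)) ==> ((1/4)*g + lim + s != -5 || 2*lim + (3/4)*s >= 3))
Answer: WP = (lim + 2*s == -9 ==> (((g >= -5 || 3*lim < -29) ==> ((1/4)*g + lim + s != -5 || 6*lim + (3/4)*s >= -27)) && ((!(g >= -5 || 3*lim < -29)) ==> (5*lim + s != -19 || 2*lim + (3/4)*s >= 3)))) && ((!(lim + 2*s == -9)) ==> ((1/4)*g + lim + s != -5 || 2*lim + (3/4)*s >= 3))


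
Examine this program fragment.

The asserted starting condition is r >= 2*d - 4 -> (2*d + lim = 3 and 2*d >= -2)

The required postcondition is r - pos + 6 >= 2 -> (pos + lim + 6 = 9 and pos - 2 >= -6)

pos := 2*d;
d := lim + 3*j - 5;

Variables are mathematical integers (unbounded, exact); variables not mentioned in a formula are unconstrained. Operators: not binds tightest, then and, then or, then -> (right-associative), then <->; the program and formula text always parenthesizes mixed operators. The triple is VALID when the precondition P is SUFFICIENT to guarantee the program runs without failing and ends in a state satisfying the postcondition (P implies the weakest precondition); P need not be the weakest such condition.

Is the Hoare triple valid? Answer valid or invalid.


Working backward. After the program, the postcondition r - pos + 6 >= 2 -> (pos + lim + 6 = 9 and pos - 2 >= -6) must hold; in canonical form it is r >= pos - 4 -> (lim + pos = 3 and pos >= -4).
Before d := lim + 3*j - 5: r >= pos - 4 -> (lim + pos = 3 and pos >= -4)
Before pos := 2*d: r >= 2*d - 4 -> (2*d + lim = 3 and 2*d >= -4)
The weakest precondition is r >= 2*d - 4 -> (2*d + lim = 3 and 2*d >= -4).
Check whether r >= 2*d - 4 -> (2*d + lim = 3 and 2*d >= -2) implies it.
Every state satisfying the precondition satisfies the weakest precondition: the implication holds.
Answer: valid


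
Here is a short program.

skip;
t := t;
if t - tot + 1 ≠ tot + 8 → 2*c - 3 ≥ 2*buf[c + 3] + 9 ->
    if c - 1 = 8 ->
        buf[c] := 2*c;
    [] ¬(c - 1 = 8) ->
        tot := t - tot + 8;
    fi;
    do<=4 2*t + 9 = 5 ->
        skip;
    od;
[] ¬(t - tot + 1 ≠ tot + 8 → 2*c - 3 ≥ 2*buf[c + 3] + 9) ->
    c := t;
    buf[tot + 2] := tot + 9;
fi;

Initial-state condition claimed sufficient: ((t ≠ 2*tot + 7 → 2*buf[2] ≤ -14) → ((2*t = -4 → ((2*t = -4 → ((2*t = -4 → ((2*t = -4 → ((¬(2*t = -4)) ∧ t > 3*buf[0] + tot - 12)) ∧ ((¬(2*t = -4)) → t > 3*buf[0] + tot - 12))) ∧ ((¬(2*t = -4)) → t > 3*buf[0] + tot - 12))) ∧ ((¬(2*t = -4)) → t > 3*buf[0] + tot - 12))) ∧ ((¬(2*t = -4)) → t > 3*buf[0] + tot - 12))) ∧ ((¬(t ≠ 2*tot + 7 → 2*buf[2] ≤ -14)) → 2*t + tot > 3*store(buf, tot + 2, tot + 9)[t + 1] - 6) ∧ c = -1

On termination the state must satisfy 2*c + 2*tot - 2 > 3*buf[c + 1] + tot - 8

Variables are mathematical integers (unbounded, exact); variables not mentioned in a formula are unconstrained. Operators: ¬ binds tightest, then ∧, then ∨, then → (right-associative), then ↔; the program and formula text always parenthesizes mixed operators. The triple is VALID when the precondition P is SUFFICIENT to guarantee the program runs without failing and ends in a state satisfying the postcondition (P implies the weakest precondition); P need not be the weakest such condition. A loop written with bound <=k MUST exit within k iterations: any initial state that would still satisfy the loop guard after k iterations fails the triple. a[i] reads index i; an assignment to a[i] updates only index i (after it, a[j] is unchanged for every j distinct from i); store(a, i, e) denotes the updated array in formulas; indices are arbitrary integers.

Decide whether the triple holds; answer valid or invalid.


Working backward. After the program, the postcondition 2*c + 2*tot - 2 > 3*buf[c + 1] + tot - 8 must hold; in canonical form it is 2*c + tot > 3*buf[c + 1] - 6.
Then branch requires (c = 9 → ((2*t = -4 → ((2*t = -4 → ((2*t = -4 → ((2*t = -4 → ((¬(2*t = -4)) ∧ 2*c + tot > 3*store(buf, c, 2*c)[c + 1] - 6)) ∧ ((¬(2*t = -4)) → 2*c + tot > 3*store(buf, c, 2*c)[c + 1] - 6))) ∧ ((¬(2*t = -4)) → 2*c + tot > 3*store(buf, c, 2*c)[c + 1] - 6))) ∧ ((¬(2*t = -4)) → 2*c + tot > 3*store(buf, c, 2*c)[c + 1] - 6))) ∧ ((¬(2*t = -4)) → 2*c + tot > 3*store(buf, c, 2*c)[c + 1] - 6))) ∧ ((¬(c = 9)) → ((2*t = -4 → ((2*t = -4 → ((2*t = -4 → ((2*t = -4 → ((¬(2*t = -4)) ∧ 2*c + t > 3*buf[c + 1] + tot - 14)) ∧ ((¬(2*t = -4)) → 2*c + t > 3*buf[c + 1] + tot - 14))) ∧ ((¬(2*t = -4)) → 2*c + t > 3*buf[c + 1] + tot - 14))) ∧ ((¬(2*t = -4)) → 2*c + t > 3*buf[c + 1] + tot - 14))) ∧ ((¬(2*t = -4)) → 2*c + t > 3*buf[c + 1] + tot - 14))); else branch requires 2*t + tot > 3*store(buf, tot + 2, tot + 9)[t + 1] - 6.
Before the if: ((t ≠ 2*tot + 7 → 2*c ≥ 2*buf[c + 3] + 12) → ((c = 9 → ((2*t = -4 → ((2*t = -4 → ((2*t = -4 → ((2*t = -4 → ((¬(2*t = -4)) ∧ 2*c + tot > 3*store(buf, c, 2*c)[c + 1] - 6)) ∧ ((¬(2*t = -4)) → 2*c + tot > 3*store(buf, c, 2*c)[c + 1] - 6))) ∧ ((¬(2*t = -4)) → 2*c + tot > 3*store(buf, c, 2*c)[c + 1] - 6))) ∧ ((¬(2*t = -4)) → 2*c + tot > 3*store(buf, c, 2*c)[c + 1] - 6))) ∧ ((¬(2*t = -4)) → 2*c + tot > 3*store(buf, c, 2*c)[c + 1] - 6))) ∧ ((¬(c = 9)) → ((2*t = -4 → ((2*t = -4 → ((2*t = -4 → ((2*t = -4 → ((¬(2*t = -4)) ∧ 2*c + t > 3*buf[c + 1] + tot - 14)) ∧ ((¬(2*t = -4)) → 2*c + t > 3*buf[c + 1] + tot - 14))) ∧ ((¬(2*t = -4)) → 2*c + t > 3*buf[c + 1] + tot - 14))) ∧ ((¬(2*t = -4)) → 2*c + t > 3*buf[c + 1] + tot - 14))) ∧ ((¬(2*t = -4)) → 2*c + t > 3*buf[c + 1] + tot - 14))))) ∧ ((¬(t ≠ 2*tot + 7 → 2*c ≥ 2*buf[c + 3] + 12)) → 2*t + tot > 3*store(buf, tot + 2, tot + 9)[t + 1] - 6)
Before t := t: ((t ≠ 2*tot + 7 → 2*c ≥ 2*buf[c + 3] + 12) → ((c = 9 → ((2*t = -4 → ((2*t = -4 → ((2*t = -4 → ((2*t = -4 → ((¬(2*t = -4)) ∧ 2*c + tot > 3*store(buf, c, 2*c)[c + 1] - 6)) ∧ ((¬(2*t = -4)) → 2*c + tot > 3*store(buf, c, 2*c)[c + 1] - 6))) ∧ ((¬(2*t = -4)) → 2*c + tot > 3*store(buf, c, 2*c)[c + 1] - 6))) ∧ ((¬(2*t = -4)) → 2*c + tot > 3*store(buf, c, 2*c)[c + 1] - 6))) ∧ ((¬(2*t = -4)) → 2*c + tot > 3*store(buf, c, 2*c)[c + 1] - 6))) ∧ ((¬(c = 9)) → ((2*t = -4 → ((2*t = -4 → ((2*t = -4 → ((2*t = -4 → ((¬(2*t = -4)) ∧ 2*c + t > 3*buf[c + 1] + tot - 14)) ∧ ((¬(2*t = -4)) → 2*c + t > 3*buf[c + 1] + tot - 14))) ∧ ((¬(2*t = -4)) → 2*c + t > 3*buf[c + 1] + tot - 14))) ∧ ((¬(2*t = -4)) → 2*c + t > 3*buf[c + 1] + tot - 14))) ∧ ((¬(2*t = -4)) → 2*c + t > 3*buf[c + 1] + tot - 14))))) ∧ ((¬(t ≠ 2*tot + 7 → 2*c ≥ 2*buf[c + 3] + 12)) → 2*t + tot > 3*store(buf, tot + 2, tot + 9)[t + 1] - 6)
Before skip: ((t ≠ 2*tot + 7 → 2*c ≥ 2*buf[c + 3] + 12) → ((c = 9 → ((2*t = -4 → ((2*t = -4 → ((2*t = -4 → ((2*t = -4 → ((¬(2*t = -4)) ∧ 2*c + tot > 3*store(buf, c, 2*c)[c + 1] - 6)) ∧ ((¬(2*t = -4)) → 2*c + tot > 3*store(buf, c, 2*c)[c + 1] - 6))) ∧ ((¬(2*t = -4)) → 2*c + tot > 3*store(buf, c, 2*c)[c + 1] - 6))) ∧ ((¬(2*t = -4)) → 2*c + tot > 3*store(buf, c, 2*c)[c + 1] - 6))) ∧ ((¬(2*t = -4)) → 2*c + tot > 3*store(buf, c, 2*c)[c + 1] - 6))) ∧ ((¬(c = 9)) → ((2*t = -4 → ((2*t = -4 → ((2*t = -4 → ((2*t = -4 → ((¬(2*t = -4)) ∧ 2*c + t > 3*buf[c + 1] + tot - 14)) ∧ ((¬(2*t = -4)) → 2*c + t > 3*buf[c + 1] + tot - 14))) ∧ ((¬(2*t = -4)) → 2*c + t > 3*buf[c + 1] + tot - 14))) ∧ ((¬(2*t = -4)) → 2*c + t > 3*buf[c + 1] + tot - 14))) ∧ ((¬(2*t = -4)) → 2*c + t > 3*buf[c + 1] + tot - 14))))) ∧ ((¬(t ≠ 2*tot + 7 → 2*c ≥ 2*buf[c + 3] + 12)) → 2*t + tot > 3*store(buf, tot + 2, tot + 9)[t + 1] - 6)
The weakest precondition is ((t ≠ 2*tot + 7 → 2*c ≥ 2*buf[c + 3] + 12) → ((c = 9 → ((2*t = -4 → ((2*t = -4 → ((2*t = -4 → ((2*t = -4 → ((¬(2*t = -4)) ∧ 2*c + tot > 3*store(buf, c, 2*c)[c + 1] - 6)) ∧ ((¬(2*t = -4)) → 2*c + tot > 3*store(buf, c, 2*c)[c + 1] - 6))) ∧ ((¬(2*t = -4)) → 2*c + tot > 3*store(buf, c, 2*c)[c + 1] - 6))) ∧ ((¬(2*t = -4)) → 2*c + tot > 3*store(buf, c, 2*c)[c + 1] - 6))) ∧ ((¬(2*t = -4)) → 2*c + tot > 3*store(buf, c, 2*c)[c + 1] - 6))) ∧ ((¬(c = 9)) → ((2*t = -4 → ((2*t = -4 → ((2*t = -4 → ((2*t = -4 → ((¬(2*t = -4)) ∧ 2*c + t > 3*buf[c + 1] + tot - 14)) ∧ ((¬(2*t = -4)) → 2*c + t > 3*buf[c + 1] + tot - 14))) ∧ ((¬(2*t = -4)) → 2*c + t > 3*buf[c + 1] + tot - 14))) ∧ ((¬(2*t = -4)) → 2*c + t > 3*buf[c + 1] + tot - 14))) ∧ ((¬(2*t = -4)) → 2*c + t > 3*buf[c + 1] + tot - 14))))) ∧ ((¬(t ≠ 2*tot + 7 → 2*c ≥ 2*buf[c + 3] + 12)) → 2*t + tot > 3*store(buf, tot + 2, tot + 9)[t + 1] - 6).
Check whether ((t ≠ 2*tot + 7 → 2*buf[2] ≤ -14) → ((2*t = -4 → ((2*t = -4 → ((2*t = -4 → ((2*t = -4 → ((¬(2*t = -4)) ∧ t > 3*buf[0] + tot - 12)) ∧ ((¬(2*t = -4)) → t > 3*buf[0] + tot - 12))) ∧ ((¬(2*t = -4)) → t > 3*buf[0] + tot - 12))) ∧ ((¬(2*t = -4)) → t > 3*buf[0] + tot - 12))) ∧ ((¬(2*t = -4)) → t > 3*buf[0] + tot - 12))) ∧ ((¬(t ≠ 2*tot + 7 → 2*buf[2] ≤ -14)) → 2*t + tot > 3*store(buf, tot + 2, tot + 9)[t + 1] - 6) ∧ c = -1 implies it.
Every state satisfying the precondition satisfies the weakest precondition: the implication holds.
Answer: valid
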